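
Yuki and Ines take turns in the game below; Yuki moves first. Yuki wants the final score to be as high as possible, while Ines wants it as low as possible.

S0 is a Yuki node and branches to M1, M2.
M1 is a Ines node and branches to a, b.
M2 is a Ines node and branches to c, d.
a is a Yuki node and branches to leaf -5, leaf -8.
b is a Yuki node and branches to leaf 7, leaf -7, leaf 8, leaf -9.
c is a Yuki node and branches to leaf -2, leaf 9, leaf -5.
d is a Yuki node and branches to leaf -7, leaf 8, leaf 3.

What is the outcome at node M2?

8

c (Yuki): max(-2, 9, -5) = 9
d (Yuki): max(-7, 8, 3) = 8
M2 (Ines): min(9, 8) = 8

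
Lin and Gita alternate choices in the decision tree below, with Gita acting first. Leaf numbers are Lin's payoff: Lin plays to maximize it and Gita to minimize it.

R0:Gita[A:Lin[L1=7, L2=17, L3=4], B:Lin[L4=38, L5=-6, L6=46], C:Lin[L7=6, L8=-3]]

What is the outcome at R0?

6

A (Lin): max(7, 17, 4) = 17
B (Lin): max(38, -6, 46) = 46
C (Lin): max(6, -3) = 6
R0 (Gita): min(17, 46, 6) = 6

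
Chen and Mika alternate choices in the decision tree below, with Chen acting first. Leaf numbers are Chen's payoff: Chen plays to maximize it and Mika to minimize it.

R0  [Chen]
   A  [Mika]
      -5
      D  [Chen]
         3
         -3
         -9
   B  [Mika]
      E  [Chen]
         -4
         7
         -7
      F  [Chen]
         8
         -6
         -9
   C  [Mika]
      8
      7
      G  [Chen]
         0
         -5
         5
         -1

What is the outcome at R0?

D (Chen): max(3, -3, -9) = 3
A (Mika): min(-5, 3) = -5
E (Chen): max(-4, 7, -7) = 7
F (Chen): max(8, -6, -9) = 8
B (Mika): min(7, 8) = 7
G (Chen): max(0, -5, 5, -1) = 5
C (Mika): min(8, 7, 5) = 5
R0 (Chen): max(-5, 7, 5) = 7

7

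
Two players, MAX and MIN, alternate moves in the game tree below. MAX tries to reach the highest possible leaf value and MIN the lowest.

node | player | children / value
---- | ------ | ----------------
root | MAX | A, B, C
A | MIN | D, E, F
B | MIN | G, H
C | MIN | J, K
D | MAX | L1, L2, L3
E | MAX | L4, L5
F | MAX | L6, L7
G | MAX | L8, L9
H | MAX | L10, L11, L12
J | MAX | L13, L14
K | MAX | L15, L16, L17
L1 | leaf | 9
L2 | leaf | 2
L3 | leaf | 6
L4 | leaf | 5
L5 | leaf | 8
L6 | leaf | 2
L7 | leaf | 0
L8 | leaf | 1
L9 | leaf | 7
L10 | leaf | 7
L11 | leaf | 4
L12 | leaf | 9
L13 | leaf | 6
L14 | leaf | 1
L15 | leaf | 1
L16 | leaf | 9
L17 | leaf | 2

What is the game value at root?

D (MAX): max(9, 2, 6) = 9
E (MAX): max(5, 8) = 8
F (MAX): max(2, 0) = 2
A (MIN): min(9, 8, 2) = 2
G (MAX): max(1, 7) = 7
H (MAX): max(7, 4, 9) = 9
B (MIN): min(7, 9) = 7
J (MAX): max(6, 1) = 6
K (MAX): max(1, 9, 2) = 9
C (MIN): min(6, 9) = 6
root (MAX): max(2, 7, 6) = 7

7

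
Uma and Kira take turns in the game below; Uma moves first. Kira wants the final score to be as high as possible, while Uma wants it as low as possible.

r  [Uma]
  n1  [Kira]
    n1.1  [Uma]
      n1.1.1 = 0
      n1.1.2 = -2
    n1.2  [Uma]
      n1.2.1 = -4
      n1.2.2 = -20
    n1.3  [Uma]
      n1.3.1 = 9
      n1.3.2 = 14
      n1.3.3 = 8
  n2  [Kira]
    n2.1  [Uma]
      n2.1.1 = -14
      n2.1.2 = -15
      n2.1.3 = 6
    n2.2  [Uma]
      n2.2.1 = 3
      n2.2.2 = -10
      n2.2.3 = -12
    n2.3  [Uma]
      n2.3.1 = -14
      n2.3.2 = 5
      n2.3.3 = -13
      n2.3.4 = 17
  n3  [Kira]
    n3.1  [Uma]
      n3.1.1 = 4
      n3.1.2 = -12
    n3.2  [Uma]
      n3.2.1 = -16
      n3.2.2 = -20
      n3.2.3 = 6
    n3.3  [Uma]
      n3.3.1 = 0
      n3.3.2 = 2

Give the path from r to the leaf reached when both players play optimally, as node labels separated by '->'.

r -> n2 -> n2.2 -> n2.2.3

n1.1 (Uma): min(0, -2) = -2
n1.2 (Uma): min(-4, -20) = -20
n1.3 (Uma): min(9, 14, 8) = 8
n1 (Kira): max(-2, -20, 8) = 8
n2.1 (Uma): min(-14, -15, 6) = -15
n2.2 (Uma): min(3, -10, -12) = -12
n2.3 (Uma): min(-14, 5, -13, 17) = -14
n2 (Kira): max(-15, -12, -14) = -12
n3.1 (Uma): min(4, -12) = -12
n3.2 (Uma): min(-16, -20, 6) = -20
n3.3 (Uma): min(0, 2) = 0
n3 (Kira): max(-12, -20, 0) = 0
r (Uma): min(8, -12, 0) = -12
At r, Uma picks n2 (lowest: -12).
At n2, Kira picks n2.2 (highest: -12).
At n2.2, Uma picks n2.2.3 (lowest: -12).
Terminal value -12.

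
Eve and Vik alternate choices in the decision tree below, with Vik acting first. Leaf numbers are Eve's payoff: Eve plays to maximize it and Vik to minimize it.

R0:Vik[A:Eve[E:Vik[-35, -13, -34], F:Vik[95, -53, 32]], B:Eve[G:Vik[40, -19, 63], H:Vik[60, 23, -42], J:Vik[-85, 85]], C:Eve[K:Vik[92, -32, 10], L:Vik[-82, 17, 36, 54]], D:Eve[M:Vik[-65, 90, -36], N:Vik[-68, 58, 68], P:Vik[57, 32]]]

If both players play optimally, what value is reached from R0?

E (Vik): min(-35, -13, -34) = -35
F (Vik): min(95, -53, 32) = -53
A (Eve): max(-35, -53) = -35
G (Vik): min(40, -19, 63) = -19
H (Vik): min(60, 23, -42) = -42
J (Vik): min(-85, 85) = -85
B (Eve): max(-19, -42, -85) = -19
K (Vik): min(92, -32, 10) = -32
L (Vik): min(-82, 17, 36, 54) = -82
C (Eve): max(-32, -82) = -32
M (Vik): min(-65, 90, -36) = -65
N (Vik): min(-68, 58, 68) = -68
P (Vik): min(57, 32) = 32
D (Eve): max(-65, -68, 32) = 32
R0 (Vik): min(-35, -19, -32, 32) = -35

-35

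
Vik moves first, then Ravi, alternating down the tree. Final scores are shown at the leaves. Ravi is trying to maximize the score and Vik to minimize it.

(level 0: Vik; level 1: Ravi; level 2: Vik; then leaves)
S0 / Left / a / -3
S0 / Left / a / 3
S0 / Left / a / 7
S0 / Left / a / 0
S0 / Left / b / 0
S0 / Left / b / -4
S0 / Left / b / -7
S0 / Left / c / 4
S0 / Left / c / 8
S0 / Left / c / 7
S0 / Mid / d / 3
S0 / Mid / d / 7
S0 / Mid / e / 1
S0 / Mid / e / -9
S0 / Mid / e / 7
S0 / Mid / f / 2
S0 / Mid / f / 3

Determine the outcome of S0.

a (Vik): min(-3, 3, 7, 0) = -3
b (Vik): min(0, -4, -7) = -7
c (Vik): min(4, 8, 7) = 4
Left (Ravi): max(-3, -7, 4) = 4
d (Vik): min(3, 7) = 3
e (Vik): min(1, -9, 7) = -9
f (Vik): min(2, 3) = 2
Mid (Ravi): max(3, -9, 2) = 3
S0 (Vik): min(4, 3) = 3

3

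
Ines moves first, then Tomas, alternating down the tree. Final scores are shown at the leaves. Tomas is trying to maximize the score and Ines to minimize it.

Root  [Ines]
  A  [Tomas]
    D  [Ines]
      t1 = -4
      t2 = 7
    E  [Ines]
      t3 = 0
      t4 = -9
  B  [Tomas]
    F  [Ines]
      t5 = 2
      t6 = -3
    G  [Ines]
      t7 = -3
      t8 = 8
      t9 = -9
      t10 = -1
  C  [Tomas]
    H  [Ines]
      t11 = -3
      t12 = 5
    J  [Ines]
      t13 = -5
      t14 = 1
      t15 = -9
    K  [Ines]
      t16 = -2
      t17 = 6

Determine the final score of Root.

D (Ines): min(-4, 7) = -4
E (Ines): min(0, -9) = -9
A (Tomas): max(-4, -9) = -4
F (Ines): min(2, -3) = -3
G (Ines): min(-3, 8, -9, -1) = -9
B (Tomas): max(-3, -9) = -3
H (Ines): min(-3, 5) = -3
J (Ines): min(-5, 1, -9) = -9
K (Ines): min(-2, 6) = -2
C (Tomas): max(-3, -9, -2) = -2
Root (Ines): min(-4, -3, -2) = -4

-4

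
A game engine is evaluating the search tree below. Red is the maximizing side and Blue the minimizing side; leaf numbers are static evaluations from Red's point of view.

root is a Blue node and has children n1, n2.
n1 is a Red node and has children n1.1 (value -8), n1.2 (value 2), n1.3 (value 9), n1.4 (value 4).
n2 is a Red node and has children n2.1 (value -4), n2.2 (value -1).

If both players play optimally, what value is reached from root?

-1

n1 (Red): max(-8, 2, 9, 4) = 9
n2 (Red): max(-4, -1) = -1
root (Blue): min(9, -1) = -1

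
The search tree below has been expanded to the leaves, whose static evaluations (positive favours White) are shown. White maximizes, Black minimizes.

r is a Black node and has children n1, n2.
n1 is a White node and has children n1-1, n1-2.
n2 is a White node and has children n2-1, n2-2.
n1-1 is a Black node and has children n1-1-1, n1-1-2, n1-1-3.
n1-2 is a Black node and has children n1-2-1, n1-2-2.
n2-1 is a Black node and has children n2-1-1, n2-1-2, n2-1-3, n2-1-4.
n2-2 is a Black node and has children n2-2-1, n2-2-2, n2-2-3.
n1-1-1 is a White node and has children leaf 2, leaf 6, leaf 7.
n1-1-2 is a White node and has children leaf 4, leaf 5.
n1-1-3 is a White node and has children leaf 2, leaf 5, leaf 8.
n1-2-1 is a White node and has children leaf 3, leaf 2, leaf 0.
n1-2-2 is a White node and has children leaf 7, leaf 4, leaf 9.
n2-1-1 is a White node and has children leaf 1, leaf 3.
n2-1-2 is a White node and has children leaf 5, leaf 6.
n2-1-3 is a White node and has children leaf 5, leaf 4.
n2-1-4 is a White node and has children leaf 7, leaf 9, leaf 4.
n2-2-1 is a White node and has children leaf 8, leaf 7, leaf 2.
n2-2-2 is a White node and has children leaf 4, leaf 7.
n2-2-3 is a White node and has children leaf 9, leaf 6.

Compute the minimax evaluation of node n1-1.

n1-1-1 (White): max(2, 6, 7) = 7
n1-1-2 (White): max(4, 5) = 5
n1-1-3 (White): max(2, 5, 8) = 8
n1-1 (Black): min(7, 5, 8) = 5

5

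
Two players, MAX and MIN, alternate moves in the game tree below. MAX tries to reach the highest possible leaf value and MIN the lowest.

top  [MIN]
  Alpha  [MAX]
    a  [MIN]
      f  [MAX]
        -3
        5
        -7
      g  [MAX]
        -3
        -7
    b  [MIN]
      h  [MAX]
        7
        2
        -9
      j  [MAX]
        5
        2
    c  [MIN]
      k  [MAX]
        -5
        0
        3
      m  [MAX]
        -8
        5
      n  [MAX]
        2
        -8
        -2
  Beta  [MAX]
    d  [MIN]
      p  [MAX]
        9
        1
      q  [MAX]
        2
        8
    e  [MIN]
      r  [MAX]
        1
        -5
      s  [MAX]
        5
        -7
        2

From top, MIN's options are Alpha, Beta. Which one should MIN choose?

Alpha

f (MAX): max(-3, 5, -7) = 5
g (MAX): max(-3, -7) = -3
a (MIN): min(5, -3) = -3
h (MAX): max(7, 2, -9) = 7
j (MAX): max(5, 2) = 5
b (MIN): min(7, 5) = 5
k (MAX): max(-5, 0, 3) = 3
m (MAX): max(-8, 5) = 5
n (MAX): max(2, -8, -2) = 2
c (MIN): min(3, 5, 2) = 2
Alpha (MAX): max(-3, 5, 2) = 5
p (MAX): max(9, 1) = 9
q (MAX): max(2, 8) = 8
d (MIN): min(9, 8) = 8
r (MAX): max(1, -5) = 1
s (MAX): max(5, -7, 2) = 5
e (MIN): min(1, 5) = 1
Beta (MAX): max(8, 1) = 8
top (MIN): min(5, 8) = 5
MIN at top wants the lowest of {Alpha=5, Beta=8}, so chooses Alpha.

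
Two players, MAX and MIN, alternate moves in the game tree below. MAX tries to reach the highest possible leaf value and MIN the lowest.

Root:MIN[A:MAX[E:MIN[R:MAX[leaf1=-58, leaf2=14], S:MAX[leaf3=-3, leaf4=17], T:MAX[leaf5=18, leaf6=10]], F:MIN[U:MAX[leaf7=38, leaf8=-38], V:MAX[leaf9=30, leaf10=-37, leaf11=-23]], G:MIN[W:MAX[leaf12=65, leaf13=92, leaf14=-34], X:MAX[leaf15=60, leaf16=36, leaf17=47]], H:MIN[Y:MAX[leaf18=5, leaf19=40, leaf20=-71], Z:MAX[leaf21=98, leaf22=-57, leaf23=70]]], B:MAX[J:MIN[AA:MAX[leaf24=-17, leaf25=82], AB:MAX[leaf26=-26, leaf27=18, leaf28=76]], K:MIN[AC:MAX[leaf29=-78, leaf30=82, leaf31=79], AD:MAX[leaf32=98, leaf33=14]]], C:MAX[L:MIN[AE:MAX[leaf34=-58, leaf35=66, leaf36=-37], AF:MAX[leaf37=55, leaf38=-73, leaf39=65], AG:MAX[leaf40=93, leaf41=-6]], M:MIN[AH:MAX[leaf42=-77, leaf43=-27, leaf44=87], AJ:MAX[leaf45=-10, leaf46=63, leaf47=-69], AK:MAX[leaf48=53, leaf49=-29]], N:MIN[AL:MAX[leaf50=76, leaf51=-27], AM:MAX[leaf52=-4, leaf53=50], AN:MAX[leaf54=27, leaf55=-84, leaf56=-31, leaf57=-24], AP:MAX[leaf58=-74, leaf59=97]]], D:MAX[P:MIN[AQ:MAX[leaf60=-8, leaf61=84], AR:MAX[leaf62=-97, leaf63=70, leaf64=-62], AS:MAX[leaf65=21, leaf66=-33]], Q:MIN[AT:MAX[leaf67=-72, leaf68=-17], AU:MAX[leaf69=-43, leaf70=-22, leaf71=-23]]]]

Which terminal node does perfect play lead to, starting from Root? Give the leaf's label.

R (MAX): max(-58, 14) = 14
S (MAX): max(-3, 17) = 17
T (MAX): max(18, 10) = 18
E (MIN): min(14, 17, 18) = 14
U (MAX): max(38, -38) = 38
V (MAX): max(30, -37, -23) = 30
F (MIN): min(38, 30) = 30
W (MAX): max(65, 92, -34) = 92
X (MAX): max(60, 36, 47) = 60
G (MIN): min(92, 60) = 60
Y (MAX): max(5, 40, -71) = 40
Z (MAX): max(98, -57, 70) = 98
H (MIN): min(40, 98) = 40
A (MAX): max(14, 30, 60, 40) = 60
AA (MAX): max(-17, 82) = 82
AB (MAX): max(-26, 18, 76) = 76
J (MIN): min(82, 76) = 76
AC (MAX): max(-78, 82, 79) = 82
AD (MAX): max(98, 14) = 98
K (MIN): min(82, 98) = 82
B (MAX): max(76, 82) = 82
AE (MAX): max(-58, 66, -37) = 66
AF (MAX): max(55, -73, 65) = 65
AG (MAX): max(93, -6) = 93
L (MIN): min(66, 65, 93) = 65
AH (MAX): max(-77, -27, 87) = 87
AJ (MAX): max(-10, 63, -69) = 63
AK (MAX): max(53, -29) = 53
M (MIN): min(87, 63, 53) = 53
AL (MAX): max(76, -27) = 76
AM (MAX): max(-4, 50) = 50
AN (MAX): max(27, -84, -31, -24) = 27
AP (MAX): max(-74, 97) = 97
N (MIN): min(76, 50, 27, 97) = 27
C (MAX): max(65, 53, 27) = 65
AQ (MAX): max(-8, 84) = 84
AR (MAX): max(-97, 70, -62) = 70
AS (MAX): max(21, -33) = 21
P (MIN): min(84, 70, 21) = 21
AT (MAX): max(-72, -17) = -17
AU (MAX): max(-43, -22, -23) = -22
Q (MIN): min(-17, -22) = -22
D (MAX): max(21, -22) = 21
Root (MIN): min(60, 82, 65, 21) = 21
At Root, MIN picks D (lowest: 21).
At D, MAX picks P (highest: 21).
At P, MIN picks AS (lowest: 21).
At AS, MAX picks leaf65 (highest: 21).
Terminal value 21.

leaf65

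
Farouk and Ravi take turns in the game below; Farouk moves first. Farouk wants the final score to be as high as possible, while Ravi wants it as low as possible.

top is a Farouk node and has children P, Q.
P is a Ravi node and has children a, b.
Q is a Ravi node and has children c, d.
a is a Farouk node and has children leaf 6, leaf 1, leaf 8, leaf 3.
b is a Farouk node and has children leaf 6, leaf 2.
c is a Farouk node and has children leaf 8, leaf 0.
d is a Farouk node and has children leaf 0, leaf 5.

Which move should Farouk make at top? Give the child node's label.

a (Farouk): max(6, 1, 8, 3) = 8
b (Farouk): max(6, 2) = 6
P (Ravi): min(8, 6) = 6
c (Farouk): max(8, 0) = 8
d (Farouk): max(0, 5) = 5
Q (Ravi): min(8, 5) = 5
top (Farouk): max(6, 5) = 6
Farouk at top wants the highest of {P=6, Q=5}, so chooses P.

P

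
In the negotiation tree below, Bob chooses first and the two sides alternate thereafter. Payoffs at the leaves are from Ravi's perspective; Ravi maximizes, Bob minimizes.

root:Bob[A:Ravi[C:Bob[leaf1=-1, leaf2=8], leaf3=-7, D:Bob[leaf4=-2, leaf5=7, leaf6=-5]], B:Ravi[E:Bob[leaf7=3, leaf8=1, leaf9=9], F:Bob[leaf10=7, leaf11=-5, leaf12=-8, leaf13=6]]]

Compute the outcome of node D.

D (Bob): min(-2, 7, -5) = -5

-5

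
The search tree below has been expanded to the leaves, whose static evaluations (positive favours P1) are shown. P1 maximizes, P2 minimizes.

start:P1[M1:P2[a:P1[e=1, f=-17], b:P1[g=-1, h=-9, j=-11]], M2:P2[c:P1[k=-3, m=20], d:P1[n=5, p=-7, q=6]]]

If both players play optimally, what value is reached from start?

6

a (P1): max(1, -17) = 1
b (P1): max(-1, -9, -11) = -1
M1 (P2): min(1, -1) = -1
c (P1): max(-3, 20) = 20
d (P1): max(5, -7, 6) = 6
M2 (P2): min(20, 6) = 6
start (P1): max(-1, 6) = 6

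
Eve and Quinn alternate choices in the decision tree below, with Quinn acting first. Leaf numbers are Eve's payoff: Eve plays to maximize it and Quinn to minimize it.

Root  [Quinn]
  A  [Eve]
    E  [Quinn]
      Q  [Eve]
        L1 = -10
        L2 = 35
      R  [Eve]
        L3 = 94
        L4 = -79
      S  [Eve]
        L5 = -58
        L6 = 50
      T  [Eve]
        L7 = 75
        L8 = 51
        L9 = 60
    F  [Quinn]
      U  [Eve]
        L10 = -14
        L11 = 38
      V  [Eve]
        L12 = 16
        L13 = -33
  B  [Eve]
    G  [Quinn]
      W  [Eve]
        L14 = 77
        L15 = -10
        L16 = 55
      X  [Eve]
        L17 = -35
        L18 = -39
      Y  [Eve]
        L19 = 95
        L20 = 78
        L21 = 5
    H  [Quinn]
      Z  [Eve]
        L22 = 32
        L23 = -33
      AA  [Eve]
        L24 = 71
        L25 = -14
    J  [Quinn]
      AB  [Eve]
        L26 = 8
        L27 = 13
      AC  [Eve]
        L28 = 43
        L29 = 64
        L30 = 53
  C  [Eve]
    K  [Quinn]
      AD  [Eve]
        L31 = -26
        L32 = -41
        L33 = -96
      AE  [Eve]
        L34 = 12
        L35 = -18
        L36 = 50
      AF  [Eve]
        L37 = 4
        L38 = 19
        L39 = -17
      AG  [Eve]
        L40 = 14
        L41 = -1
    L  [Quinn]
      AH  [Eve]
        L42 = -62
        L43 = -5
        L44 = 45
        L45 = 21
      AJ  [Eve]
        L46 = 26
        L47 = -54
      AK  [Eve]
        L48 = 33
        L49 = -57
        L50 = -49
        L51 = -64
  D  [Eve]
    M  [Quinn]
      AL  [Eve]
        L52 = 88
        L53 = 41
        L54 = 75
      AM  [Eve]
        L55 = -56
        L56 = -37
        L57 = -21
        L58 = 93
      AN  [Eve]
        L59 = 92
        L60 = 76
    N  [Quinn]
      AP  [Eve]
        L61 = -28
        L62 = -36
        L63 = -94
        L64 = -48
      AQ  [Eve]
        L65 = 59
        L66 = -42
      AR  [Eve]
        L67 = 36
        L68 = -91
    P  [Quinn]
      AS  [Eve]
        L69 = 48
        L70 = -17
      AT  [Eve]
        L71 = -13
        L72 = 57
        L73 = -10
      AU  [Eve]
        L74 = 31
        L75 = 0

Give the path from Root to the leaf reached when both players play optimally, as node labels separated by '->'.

Q (Eve): max(-10, 35) = 35
R (Eve): max(94, -79) = 94
S (Eve): max(-58, 50) = 50
T (Eve): max(75, 51, 60) = 75
E (Quinn): min(35, 94, 50, 75) = 35
U (Eve): max(-14, 38) = 38
V (Eve): max(16, -33) = 16
F (Quinn): min(38, 16) = 16
A (Eve): max(35, 16) = 35
W (Eve): max(77, -10, 55) = 77
X (Eve): max(-35, -39) = -35
Y (Eve): max(95, 78, 5) = 95
G (Quinn): min(77, -35, 95) = -35
Z (Eve): max(32, -33) = 32
AA (Eve): max(71, -14) = 71
H (Quinn): min(32, 71) = 32
AB (Eve): max(8, 13) = 13
AC (Eve): max(43, 64, 53) = 64
J (Quinn): min(13, 64) = 13
B (Eve): max(-35, 32, 13) = 32
AD (Eve): max(-26, -41, -96) = -26
AE (Eve): max(12, -18, 50) = 50
AF (Eve): max(4, 19, -17) = 19
AG (Eve): max(14, -1) = 14
K (Quinn): min(-26, 50, 19, 14) = -26
AH (Eve): max(-62, -5, 45, 21) = 45
AJ (Eve): max(26, -54) = 26
AK (Eve): max(33, -57, -49, -64) = 33
L (Quinn): min(45, 26, 33) = 26
C (Eve): max(-26, 26) = 26
AL (Eve): max(88, 41, 75) = 88
AM (Eve): max(-56, -37, -21, 93) = 93
AN (Eve): max(92, 76) = 92
M (Quinn): min(88, 93, 92) = 88
AP (Eve): max(-28, -36, -94, -48) = -28
AQ (Eve): max(59, -42) = 59
AR (Eve): max(36, -91) = 36
N (Quinn): min(-28, 59, 36) = -28
AS (Eve): max(48, -17) = 48
AT (Eve): max(-13, 57, -10) = 57
AU (Eve): max(31, 0) = 31
P (Quinn): min(48, 57, 31) = 31
D (Eve): max(88, -28, 31) = 88
Root (Quinn): min(35, 32, 26, 88) = 26
At Root, Quinn picks C (lowest: 26).
At C, Eve picks L (highest: 26).
At L, Quinn picks AJ (lowest: 26).
At AJ, Eve picks L46 (highest: 26).
Terminal value 26.

Root -> C -> L -> AJ -> L46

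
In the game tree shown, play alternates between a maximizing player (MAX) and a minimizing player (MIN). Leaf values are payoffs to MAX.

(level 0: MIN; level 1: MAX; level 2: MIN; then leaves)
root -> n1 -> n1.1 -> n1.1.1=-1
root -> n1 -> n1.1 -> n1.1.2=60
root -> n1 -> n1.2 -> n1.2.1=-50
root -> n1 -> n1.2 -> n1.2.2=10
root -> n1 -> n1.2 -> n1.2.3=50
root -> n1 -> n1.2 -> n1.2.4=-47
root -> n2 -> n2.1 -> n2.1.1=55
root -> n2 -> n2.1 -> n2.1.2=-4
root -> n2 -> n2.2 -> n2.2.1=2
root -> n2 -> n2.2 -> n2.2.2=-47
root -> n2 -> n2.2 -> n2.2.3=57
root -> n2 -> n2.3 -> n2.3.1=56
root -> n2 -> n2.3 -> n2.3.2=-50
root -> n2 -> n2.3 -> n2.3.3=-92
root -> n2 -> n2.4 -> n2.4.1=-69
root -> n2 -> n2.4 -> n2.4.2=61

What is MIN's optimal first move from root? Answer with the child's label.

n2

n1.1 (MIN): min(-1, 60) = -1
n1.2 (MIN): min(-50, 10, 50, -47) = -50
n1 (MAX): max(-1, -50) = -1
n2.1 (MIN): min(55, -4) = -4
n2.2 (MIN): min(2, -47, 57) = -47
n2.3 (MIN): min(56, -50, -92) = -92
n2.4 (MIN): min(-69, 61) = -69
n2 (MAX): max(-4, -47, -92, -69) = -4
root (MIN): min(-1, -4) = -4
MIN at root wants the lowest of {n1=-1, n2=-4}, so chooses n2.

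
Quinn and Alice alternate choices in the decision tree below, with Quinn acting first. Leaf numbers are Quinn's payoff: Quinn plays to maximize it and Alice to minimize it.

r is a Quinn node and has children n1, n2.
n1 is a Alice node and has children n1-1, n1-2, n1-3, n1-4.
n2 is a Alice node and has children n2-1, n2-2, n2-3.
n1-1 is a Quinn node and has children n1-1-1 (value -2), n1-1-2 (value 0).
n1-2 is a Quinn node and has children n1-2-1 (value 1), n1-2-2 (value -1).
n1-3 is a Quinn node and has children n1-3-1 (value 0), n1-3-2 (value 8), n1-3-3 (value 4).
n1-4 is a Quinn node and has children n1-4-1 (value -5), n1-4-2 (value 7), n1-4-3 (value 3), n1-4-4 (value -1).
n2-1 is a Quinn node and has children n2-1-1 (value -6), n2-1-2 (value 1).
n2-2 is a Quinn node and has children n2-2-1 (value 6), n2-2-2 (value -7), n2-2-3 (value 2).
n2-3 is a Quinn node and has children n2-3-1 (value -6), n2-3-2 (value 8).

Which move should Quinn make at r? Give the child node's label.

n2

n1-1 (Quinn): max(-2, 0) = 0
n1-2 (Quinn): max(1, -1) = 1
n1-3 (Quinn): max(0, 8, 4) = 8
n1-4 (Quinn): max(-5, 7, 3, -1) = 7
n1 (Alice): min(0, 1, 8, 7) = 0
n2-1 (Quinn): max(-6, 1) = 1
n2-2 (Quinn): max(6, -7, 2) = 6
n2-3 (Quinn): max(-6, 8) = 8
n2 (Alice): min(1, 6, 8) = 1
r (Quinn): max(0, 1) = 1
Quinn at r wants the highest of {n1=0, n2=1}, so chooses n2.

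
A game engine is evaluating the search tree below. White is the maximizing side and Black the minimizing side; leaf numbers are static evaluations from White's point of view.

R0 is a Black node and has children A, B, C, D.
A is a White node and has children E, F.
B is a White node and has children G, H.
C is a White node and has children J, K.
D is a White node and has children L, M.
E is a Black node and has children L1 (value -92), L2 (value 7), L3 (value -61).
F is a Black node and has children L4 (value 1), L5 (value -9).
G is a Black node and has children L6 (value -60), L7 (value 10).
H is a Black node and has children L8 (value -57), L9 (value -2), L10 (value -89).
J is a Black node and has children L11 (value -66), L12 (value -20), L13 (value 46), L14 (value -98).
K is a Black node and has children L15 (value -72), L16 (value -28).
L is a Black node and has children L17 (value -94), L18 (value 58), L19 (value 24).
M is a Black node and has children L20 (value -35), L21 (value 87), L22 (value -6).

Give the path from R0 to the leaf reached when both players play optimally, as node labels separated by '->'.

E (Black): min(-92, 7, -61) = -92
F (Black): min(1, -9) = -9
A (White): max(-92, -9) = -9
G (Black): min(-60, 10) = -60
H (Black): min(-57, -2, -89) = -89
B (White): max(-60, -89) = -60
J (Black): min(-66, -20, 46, -98) = -98
K (Black): min(-72, -28) = -72
C (White): max(-98, -72) = -72
L (Black): min(-94, 58, 24) = -94
M (Black): min(-35, 87, -6) = -35
D (White): max(-94, -35) = -35
R0 (Black): min(-9, -60, -72, -35) = -72
At R0, Black picks C (lowest: -72).
At C, White picks K (highest: -72).
At K, Black picks L15 (lowest: -72).
Terminal value -72.

R0 -> C -> K -> L15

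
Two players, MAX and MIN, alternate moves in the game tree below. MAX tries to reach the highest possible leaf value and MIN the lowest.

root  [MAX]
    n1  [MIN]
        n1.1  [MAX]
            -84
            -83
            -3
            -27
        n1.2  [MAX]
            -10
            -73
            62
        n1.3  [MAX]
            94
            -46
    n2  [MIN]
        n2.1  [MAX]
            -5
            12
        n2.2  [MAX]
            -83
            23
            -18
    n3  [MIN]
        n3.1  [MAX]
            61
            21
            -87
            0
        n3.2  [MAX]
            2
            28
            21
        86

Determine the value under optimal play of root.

n1.1 (MAX): max(-84, -83, -3, -27) = -3
n1.2 (MAX): max(-10, -73, 62) = 62
n1.3 (MAX): max(94, -46) = 94
n1 (MIN): min(-3, 62, 94) = -3
n2.1 (MAX): max(-5, 12) = 12
n2.2 (MAX): max(-83, 23, -18) = 23
n2 (MIN): min(12, 23) = 12
n3.1 (MAX): max(61, 21, -87, 0) = 61
n3.2 (MAX): max(2, 28, 21) = 28
n3 (MIN): min(61, 28, 86) = 28
root (MAX): max(-3, 12, 28) = 28

28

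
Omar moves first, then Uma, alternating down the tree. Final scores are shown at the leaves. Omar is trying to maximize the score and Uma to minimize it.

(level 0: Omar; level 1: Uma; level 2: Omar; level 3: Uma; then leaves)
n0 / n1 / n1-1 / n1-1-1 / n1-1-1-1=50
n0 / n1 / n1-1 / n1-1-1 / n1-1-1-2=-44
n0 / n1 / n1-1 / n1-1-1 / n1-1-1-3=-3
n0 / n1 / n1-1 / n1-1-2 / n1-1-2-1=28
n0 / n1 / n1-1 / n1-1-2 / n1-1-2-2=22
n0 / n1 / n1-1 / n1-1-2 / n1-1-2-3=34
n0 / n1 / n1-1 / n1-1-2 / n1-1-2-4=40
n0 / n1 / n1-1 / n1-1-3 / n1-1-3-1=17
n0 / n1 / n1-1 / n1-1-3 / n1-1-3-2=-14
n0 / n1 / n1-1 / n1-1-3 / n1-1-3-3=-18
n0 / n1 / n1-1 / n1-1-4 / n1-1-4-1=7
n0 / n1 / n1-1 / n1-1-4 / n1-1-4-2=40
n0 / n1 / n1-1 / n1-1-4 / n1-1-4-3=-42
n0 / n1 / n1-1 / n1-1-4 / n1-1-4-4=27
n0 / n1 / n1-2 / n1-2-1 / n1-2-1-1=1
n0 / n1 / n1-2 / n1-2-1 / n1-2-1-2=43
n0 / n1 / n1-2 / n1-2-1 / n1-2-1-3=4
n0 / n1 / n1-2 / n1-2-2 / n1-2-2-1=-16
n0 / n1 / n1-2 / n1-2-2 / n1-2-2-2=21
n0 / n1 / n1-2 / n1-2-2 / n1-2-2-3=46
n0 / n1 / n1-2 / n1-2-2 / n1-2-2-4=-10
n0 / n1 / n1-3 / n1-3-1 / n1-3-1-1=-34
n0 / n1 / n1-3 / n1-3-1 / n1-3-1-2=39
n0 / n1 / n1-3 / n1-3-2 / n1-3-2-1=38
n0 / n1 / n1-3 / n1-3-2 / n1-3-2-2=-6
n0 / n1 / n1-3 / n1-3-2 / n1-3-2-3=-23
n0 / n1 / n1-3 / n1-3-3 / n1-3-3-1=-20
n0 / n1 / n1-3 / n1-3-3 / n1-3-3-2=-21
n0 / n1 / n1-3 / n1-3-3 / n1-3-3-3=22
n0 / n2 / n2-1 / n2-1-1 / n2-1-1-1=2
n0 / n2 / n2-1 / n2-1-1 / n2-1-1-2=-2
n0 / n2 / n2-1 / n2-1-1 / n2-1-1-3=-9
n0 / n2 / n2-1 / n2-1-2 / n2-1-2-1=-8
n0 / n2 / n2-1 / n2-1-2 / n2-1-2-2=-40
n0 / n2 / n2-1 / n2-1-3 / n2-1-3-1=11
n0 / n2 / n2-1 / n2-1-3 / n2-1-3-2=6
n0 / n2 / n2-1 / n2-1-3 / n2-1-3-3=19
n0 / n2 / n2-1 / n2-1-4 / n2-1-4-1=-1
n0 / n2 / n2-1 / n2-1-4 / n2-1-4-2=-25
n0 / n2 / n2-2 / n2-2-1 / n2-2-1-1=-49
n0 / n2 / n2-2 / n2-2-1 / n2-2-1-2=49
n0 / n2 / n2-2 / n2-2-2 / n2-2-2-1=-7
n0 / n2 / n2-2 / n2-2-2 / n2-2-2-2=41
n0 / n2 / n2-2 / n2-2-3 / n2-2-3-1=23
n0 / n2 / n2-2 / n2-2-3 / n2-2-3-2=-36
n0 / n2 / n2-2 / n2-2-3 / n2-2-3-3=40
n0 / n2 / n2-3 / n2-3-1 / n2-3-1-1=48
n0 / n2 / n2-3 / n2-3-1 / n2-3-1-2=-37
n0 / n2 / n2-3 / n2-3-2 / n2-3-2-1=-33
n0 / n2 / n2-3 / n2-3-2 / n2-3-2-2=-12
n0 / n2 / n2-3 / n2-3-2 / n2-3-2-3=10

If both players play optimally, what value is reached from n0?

n1-1-1 (Uma): min(50, -44, -3) = -44
n1-1-2 (Uma): min(28, 22, 34, 40) = 22
n1-1-3 (Uma): min(17, -14, -18) = -18
n1-1-4 (Uma): min(7, 40, -42, 27) = -42
n1-1 (Omar): max(-44, 22, -18, -42) = 22
n1-2-1 (Uma): min(1, 43, 4) = 1
n1-2-2 (Uma): min(-16, 21, 46, -10) = -16
n1-2 (Omar): max(1, -16) = 1
n1-3-1 (Uma): min(-34, 39) = -34
n1-3-2 (Uma): min(38, -6, -23) = -23
n1-3-3 (Uma): min(-20, -21, 22) = -21
n1-3 (Omar): max(-34, -23, -21) = -21
n1 (Uma): min(22, 1, -21) = -21
n2-1-1 (Uma): min(2, -2, -9) = -9
n2-1-2 (Uma): min(-8, -40) = -40
n2-1-3 (Uma): min(11, 6, 19) = 6
n2-1-4 (Uma): min(-1, -25) = -25
n2-1 (Omar): max(-9, -40, 6, -25) = 6
n2-2-1 (Uma): min(-49, 49) = -49
n2-2-2 (Uma): min(-7, 41) = -7
n2-2-3 (Uma): min(23, -36, 40) = -36
n2-2 (Omar): max(-49, -7, -36) = -7
n2-3-1 (Uma): min(48, -37) = -37
n2-3-2 (Uma): min(-33, -12, 10) = -33
n2-3 (Omar): max(-37, -33) = -33
n2 (Uma): min(6, -7, -33) = -33
n0 (Omar): max(-21, -33) = -21

-21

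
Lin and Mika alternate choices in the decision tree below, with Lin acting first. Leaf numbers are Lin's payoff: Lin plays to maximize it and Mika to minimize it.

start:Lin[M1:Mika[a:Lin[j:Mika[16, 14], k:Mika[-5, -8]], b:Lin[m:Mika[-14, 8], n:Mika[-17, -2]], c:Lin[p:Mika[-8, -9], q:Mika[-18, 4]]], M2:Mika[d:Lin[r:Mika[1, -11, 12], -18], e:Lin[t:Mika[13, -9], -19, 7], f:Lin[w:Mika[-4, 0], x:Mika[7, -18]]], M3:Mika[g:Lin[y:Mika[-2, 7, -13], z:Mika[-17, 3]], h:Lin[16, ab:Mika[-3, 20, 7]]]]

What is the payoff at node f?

-4

w (Mika): min(-4, 0) = -4
x (Mika): min(7, -18) = -18
f (Lin): max(-4, -18) = -4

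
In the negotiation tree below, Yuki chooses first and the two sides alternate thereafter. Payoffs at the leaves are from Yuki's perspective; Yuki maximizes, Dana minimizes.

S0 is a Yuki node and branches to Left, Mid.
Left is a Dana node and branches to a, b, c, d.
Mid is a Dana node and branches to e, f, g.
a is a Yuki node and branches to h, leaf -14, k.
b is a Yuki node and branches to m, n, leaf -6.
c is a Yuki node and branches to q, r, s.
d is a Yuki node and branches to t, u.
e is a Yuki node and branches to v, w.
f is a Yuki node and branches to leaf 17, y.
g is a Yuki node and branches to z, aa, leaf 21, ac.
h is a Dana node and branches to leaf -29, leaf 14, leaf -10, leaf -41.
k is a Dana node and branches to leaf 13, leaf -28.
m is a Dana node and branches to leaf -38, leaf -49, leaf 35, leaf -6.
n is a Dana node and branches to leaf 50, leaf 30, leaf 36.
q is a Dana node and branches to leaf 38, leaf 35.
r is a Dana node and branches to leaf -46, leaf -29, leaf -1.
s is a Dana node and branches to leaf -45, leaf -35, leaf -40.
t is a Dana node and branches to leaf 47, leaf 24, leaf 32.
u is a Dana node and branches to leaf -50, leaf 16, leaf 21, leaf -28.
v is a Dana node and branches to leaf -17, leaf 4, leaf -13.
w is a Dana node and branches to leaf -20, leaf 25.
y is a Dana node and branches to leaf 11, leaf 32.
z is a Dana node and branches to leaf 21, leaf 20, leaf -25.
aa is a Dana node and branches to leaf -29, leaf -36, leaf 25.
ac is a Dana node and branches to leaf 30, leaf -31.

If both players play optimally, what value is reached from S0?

h (Dana): min(-29, 14, -10, -41) = -41
k (Dana): min(13, -28) = -28
a (Yuki): max(-41, -14, -28) = -14
m (Dana): min(-38, -49, 35, -6) = -49
n (Dana): min(50, 30, 36) = 30
b (Yuki): max(-49, 30, -6) = 30
q (Dana): min(38, 35) = 35
r (Dana): min(-46, -29, -1) = -46
s (Dana): min(-45, -35, -40) = -45
c (Yuki): max(35, -46, -45) = 35
t (Dana): min(47, 24, 32) = 24
u (Dana): min(-50, 16, 21, -28) = -50
d (Yuki): max(24, -50) = 24
Left (Dana): min(-14, 30, 35, 24) = -14
v (Dana): min(-17, 4, -13) = -17
w (Dana): min(-20, 25) = -20
e (Yuki): max(-17, -20) = -17
y (Dana): min(11, 32) = 11
f (Yuki): max(17, 11) = 17
z (Dana): min(21, 20, -25) = -25
aa (Dana): min(-29, -36, 25) = -36
ac (Dana): min(30, -31) = -31
g (Yuki): max(-25, -36, 21, -31) = 21
Mid (Dana): min(-17, 17, 21) = -17
S0 (Yuki): max(-14, -17) = -14

-14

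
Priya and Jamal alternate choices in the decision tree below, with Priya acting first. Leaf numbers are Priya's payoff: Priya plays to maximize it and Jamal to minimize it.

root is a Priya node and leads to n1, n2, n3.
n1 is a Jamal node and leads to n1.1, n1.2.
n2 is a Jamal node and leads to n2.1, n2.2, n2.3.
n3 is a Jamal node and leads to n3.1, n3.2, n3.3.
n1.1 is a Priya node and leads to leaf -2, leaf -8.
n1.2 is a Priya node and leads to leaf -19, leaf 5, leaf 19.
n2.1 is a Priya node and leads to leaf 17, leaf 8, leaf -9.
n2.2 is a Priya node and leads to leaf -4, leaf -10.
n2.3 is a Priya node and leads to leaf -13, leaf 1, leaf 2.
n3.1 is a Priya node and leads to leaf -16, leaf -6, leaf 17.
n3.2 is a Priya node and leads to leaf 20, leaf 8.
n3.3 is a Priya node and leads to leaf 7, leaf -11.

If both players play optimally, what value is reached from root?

7

n1.1 (Priya): max(-2, -8) = -2
n1.2 (Priya): max(-19, 5, 19) = 19
n1 (Jamal): min(-2, 19) = -2
n2.1 (Priya): max(17, 8, -9) = 17
n2.2 (Priya): max(-4, -10) = -4
n2.3 (Priya): max(-13, 1, 2) = 2
n2 (Jamal): min(17, -4, 2) = -4
n3.1 (Priya): max(-16, -6, 17) = 17
n3.2 (Priya): max(20, 8) = 20
n3.3 (Priya): max(7, -11) = 7
n3 (Jamal): min(17, 20, 7) = 7
root (Priya): max(-2, -4, 7) = 7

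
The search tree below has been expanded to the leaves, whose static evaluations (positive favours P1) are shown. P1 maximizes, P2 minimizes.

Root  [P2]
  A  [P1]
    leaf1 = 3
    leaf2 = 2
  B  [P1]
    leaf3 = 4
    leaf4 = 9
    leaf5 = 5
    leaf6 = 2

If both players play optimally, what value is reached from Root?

3

A (P1): max(3, 2) = 3
B (P1): max(4, 9, 5, 2) = 9
Root (P2): min(3, 9) = 3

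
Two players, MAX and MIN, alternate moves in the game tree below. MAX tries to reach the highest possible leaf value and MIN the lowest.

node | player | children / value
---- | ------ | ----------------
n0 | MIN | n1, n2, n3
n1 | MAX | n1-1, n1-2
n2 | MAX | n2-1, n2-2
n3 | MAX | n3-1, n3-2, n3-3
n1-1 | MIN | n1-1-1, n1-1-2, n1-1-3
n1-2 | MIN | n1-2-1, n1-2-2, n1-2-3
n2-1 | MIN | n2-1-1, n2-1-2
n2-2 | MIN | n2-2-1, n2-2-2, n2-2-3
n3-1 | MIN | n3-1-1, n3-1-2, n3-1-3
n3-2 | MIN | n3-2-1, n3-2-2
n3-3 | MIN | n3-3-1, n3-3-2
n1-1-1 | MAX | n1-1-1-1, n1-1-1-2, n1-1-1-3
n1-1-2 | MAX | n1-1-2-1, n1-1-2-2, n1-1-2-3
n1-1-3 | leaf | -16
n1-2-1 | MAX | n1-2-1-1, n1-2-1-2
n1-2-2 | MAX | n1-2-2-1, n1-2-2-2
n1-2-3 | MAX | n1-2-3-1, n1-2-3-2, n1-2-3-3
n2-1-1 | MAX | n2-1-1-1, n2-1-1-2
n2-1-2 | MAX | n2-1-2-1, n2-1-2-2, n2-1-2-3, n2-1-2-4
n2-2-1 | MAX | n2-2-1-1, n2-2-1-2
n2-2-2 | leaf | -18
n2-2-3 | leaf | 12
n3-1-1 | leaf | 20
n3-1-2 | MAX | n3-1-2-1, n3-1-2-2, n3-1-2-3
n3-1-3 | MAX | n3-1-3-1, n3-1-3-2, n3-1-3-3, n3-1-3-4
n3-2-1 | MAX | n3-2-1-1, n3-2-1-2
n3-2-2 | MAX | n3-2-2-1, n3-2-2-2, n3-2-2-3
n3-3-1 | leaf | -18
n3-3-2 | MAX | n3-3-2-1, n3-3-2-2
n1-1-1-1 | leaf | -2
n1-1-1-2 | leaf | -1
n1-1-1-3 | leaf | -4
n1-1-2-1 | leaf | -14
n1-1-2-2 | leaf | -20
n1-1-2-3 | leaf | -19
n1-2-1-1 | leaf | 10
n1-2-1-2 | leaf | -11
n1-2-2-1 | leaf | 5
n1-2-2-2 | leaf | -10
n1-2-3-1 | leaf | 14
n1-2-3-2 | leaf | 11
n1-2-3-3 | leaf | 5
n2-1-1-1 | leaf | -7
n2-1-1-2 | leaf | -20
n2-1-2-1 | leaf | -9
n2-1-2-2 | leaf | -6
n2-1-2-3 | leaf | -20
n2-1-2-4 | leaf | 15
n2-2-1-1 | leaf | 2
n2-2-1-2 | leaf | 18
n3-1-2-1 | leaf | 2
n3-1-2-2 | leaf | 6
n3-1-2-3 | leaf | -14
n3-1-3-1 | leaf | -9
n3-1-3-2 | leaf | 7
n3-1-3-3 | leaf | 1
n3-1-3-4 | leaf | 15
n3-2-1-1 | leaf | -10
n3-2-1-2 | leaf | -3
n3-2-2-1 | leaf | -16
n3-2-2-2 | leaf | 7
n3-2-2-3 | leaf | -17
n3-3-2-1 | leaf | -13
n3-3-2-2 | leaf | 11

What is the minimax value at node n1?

5

n1-1-1 (MAX): max(-2, -1, -4) = -1
n1-1-2 (MAX): max(-14, -20, -19) = -14
n1-1 (MIN): min(-1, -14, -16) = -16
n1-2-1 (MAX): max(10, -11) = 10
n1-2-2 (MAX): max(5, -10) = 5
n1-2-3 (MAX): max(14, 11, 5) = 14
n1-2 (MIN): min(10, 5, 14) = 5
n1 (MAX): max(-16, 5) = 5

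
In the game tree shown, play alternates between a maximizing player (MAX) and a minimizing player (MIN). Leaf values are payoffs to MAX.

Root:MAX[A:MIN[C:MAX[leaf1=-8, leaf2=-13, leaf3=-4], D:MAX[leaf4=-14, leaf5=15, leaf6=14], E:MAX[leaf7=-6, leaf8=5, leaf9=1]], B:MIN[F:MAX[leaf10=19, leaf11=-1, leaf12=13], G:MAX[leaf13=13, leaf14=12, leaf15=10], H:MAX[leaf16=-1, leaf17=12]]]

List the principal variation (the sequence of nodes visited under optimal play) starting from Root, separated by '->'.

Root -> B -> H -> leaf17

C (MAX): max(-8, -13, -4) = -4
D (MAX): max(-14, 15, 14) = 15
E (MAX): max(-6, 5, 1) = 5
A (MIN): min(-4, 15, 5) = -4
F (MAX): max(19, -1, 13) = 19
G (MAX): max(13, 12, 10) = 13
H (MAX): max(-1, 12) = 12
B (MIN): min(19, 13, 12) = 12
Root (MAX): max(-4, 12) = 12
At Root, MAX picks B (highest: 12).
At B, MIN picks H (lowest: 12).
At H, MAX picks leaf17 (highest: 12).
Terminal value 12.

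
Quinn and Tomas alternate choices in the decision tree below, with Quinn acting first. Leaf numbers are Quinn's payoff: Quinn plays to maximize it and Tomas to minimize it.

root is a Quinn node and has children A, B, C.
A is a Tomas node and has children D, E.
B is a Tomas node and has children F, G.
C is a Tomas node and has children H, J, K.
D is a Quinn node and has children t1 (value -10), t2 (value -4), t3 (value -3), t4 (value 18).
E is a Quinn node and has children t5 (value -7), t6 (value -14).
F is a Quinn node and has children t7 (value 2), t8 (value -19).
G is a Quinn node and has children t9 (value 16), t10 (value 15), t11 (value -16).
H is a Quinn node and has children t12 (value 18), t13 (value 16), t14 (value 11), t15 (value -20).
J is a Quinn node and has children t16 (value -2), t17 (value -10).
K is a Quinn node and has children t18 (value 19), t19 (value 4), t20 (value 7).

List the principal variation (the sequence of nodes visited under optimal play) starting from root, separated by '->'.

D (Quinn): max(-10, -4, -3, 18) = 18
E (Quinn): max(-7, -14) = -7
A (Tomas): min(18, -7) = -7
F (Quinn): max(2, -19) = 2
G (Quinn): max(16, 15, -16) = 16
B (Tomas): min(2, 16) = 2
H (Quinn): max(18, 16, 11, -20) = 18
J (Quinn): max(-2, -10) = -2
K (Quinn): max(19, 4, 7) = 19
C (Tomas): min(18, -2, 19) = -2
root (Quinn): max(-7, 2, -2) = 2
At root, Quinn picks B (highest: 2).
At B, Tomas picks F (lowest: 2).
At F, Quinn picks t7 (highest: 2).
Terminal value 2.

root -> B -> F -> t7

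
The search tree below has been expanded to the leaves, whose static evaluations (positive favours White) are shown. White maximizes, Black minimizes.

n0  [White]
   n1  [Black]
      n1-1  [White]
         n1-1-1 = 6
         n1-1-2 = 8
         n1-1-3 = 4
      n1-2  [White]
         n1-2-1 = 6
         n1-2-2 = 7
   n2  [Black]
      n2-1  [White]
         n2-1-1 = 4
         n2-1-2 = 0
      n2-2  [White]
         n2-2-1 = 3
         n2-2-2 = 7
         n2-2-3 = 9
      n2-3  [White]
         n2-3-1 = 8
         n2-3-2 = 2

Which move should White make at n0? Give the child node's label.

n1-1 (White): max(6, 8, 4) = 8
n1-2 (White): max(6, 7) = 7
n1 (Black): min(8, 7) = 7
n2-1 (White): max(4, 0) = 4
n2-2 (White): max(3, 7, 9) = 9
n2-3 (White): max(8, 2) = 8
n2 (Black): min(4, 9, 8) = 4
n0 (White): max(7, 4) = 7
White at n0 wants the highest of {n1=7, n2=4}, so chooses n1.

n1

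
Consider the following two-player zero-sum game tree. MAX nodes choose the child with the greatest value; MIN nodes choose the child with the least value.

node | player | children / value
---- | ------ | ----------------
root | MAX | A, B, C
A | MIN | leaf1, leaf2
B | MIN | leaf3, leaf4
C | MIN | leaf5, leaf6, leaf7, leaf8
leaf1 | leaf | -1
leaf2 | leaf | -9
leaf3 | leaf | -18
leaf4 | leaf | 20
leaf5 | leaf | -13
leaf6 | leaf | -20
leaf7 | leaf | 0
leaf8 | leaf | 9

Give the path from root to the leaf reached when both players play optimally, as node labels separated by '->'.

A (MIN): min(-1, -9) = -9
B (MIN): min(-18, 20) = -18
C (MIN): min(-13, -20, 0, 9) = -20
root (MAX): max(-9, -18, -20) = -9
At root, MAX picks A (highest: -9).
At A, MIN picks leaf2 (lowest: -9).
Terminal value -9.

root -> A -> leaf2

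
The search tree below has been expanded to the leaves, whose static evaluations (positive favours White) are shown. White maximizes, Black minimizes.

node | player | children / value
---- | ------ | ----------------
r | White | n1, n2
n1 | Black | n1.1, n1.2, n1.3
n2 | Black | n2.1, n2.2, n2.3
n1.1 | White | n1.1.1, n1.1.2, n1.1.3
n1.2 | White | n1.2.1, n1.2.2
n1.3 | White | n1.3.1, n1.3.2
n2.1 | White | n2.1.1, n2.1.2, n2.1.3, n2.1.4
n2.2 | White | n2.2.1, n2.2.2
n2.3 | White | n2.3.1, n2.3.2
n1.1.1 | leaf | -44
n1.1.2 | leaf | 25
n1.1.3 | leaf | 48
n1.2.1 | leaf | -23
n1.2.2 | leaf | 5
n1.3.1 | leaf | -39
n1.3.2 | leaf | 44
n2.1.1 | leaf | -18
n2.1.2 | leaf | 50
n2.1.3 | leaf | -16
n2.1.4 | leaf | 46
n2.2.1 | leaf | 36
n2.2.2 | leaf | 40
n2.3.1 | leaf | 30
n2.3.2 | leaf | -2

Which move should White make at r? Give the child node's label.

n2

n1.1 (White): max(-44, 25, 48) = 48
n1.2 (White): max(-23, 5) = 5
n1.3 (White): max(-39, 44) = 44
n1 (Black): min(48, 5, 44) = 5
n2.1 (White): max(-18, 50, -16, 46) = 50
n2.2 (White): max(36, 40) = 40
n2.3 (White): max(30, -2) = 30
n2 (Black): min(50, 40, 30) = 30
r (White): max(5, 30) = 30
White at r wants the highest of {n1=5, n2=30}, so chooses n2.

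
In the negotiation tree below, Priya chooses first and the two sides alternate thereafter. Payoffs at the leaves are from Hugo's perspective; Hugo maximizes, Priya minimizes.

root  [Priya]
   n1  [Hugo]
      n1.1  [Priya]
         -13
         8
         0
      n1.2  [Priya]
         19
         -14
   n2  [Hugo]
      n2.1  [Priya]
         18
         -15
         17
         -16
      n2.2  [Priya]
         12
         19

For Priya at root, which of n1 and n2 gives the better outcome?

n1.1 (Priya): min(-13, 8, 0) = -13
n1.2 (Priya): min(19, -14) = -14
n1 (Hugo): max(-13, -14) = -13
n2.1 (Priya): min(18, -15, 17, -16) = -16
n2.2 (Priya): min(12, 19) = 12
n2 (Hugo): max(-16, 12) = 12
Priya prefers the lower value; n1=-13, n2=12. n1 is better since -13 < 12.

n1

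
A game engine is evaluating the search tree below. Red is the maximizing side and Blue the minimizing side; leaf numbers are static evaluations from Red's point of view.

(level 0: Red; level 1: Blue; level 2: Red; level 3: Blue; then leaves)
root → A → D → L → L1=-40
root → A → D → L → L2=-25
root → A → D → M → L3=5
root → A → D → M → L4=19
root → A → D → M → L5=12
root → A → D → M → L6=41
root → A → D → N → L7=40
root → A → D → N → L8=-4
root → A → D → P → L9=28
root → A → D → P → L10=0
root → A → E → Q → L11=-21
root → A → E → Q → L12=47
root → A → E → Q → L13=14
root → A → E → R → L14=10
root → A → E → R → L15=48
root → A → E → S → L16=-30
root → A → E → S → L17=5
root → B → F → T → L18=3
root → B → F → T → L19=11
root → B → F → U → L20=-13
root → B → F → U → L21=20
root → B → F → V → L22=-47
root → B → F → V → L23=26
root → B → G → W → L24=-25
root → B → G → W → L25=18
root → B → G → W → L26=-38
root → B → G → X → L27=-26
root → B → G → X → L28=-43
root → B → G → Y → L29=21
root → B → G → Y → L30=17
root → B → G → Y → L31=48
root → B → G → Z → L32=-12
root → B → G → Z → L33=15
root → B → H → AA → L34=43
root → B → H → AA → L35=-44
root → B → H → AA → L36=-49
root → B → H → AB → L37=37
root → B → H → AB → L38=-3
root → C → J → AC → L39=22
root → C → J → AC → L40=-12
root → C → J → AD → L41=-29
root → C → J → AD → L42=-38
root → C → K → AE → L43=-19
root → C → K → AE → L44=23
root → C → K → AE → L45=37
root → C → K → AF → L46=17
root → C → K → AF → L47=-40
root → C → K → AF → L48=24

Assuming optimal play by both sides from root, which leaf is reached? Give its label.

L (Blue): min(-40, -25) = -40
M (Blue): min(5, 19, 12, 41) = 5
N (Blue): min(40, -4) = -4
P (Blue): min(28, 0) = 0
D (Red): max(-40, 5, -4, 0) = 5
Q (Blue): min(-21, 47, 14) = -21
R (Blue): min(10, 48) = 10
S (Blue): min(-30, 5) = -30
E (Red): max(-21, 10, -30) = 10
A (Blue): min(5, 10) = 5
T (Blue): min(3, 11) = 3
U (Blue): min(-13, 20) = -13
V (Blue): min(-47, 26) = -47
F (Red): max(3, -13, -47) = 3
W (Blue): min(-25, 18, -38) = -38
X (Blue): min(-26, -43) = -43
Y (Blue): min(21, 17, 48) = 17
Z (Blue): min(-12, 15) = -12
G (Red): max(-38, -43, 17, -12) = 17
AA (Blue): min(43, -44, -49) = -49
AB (Blue): min(37, -3) = -3
H (Red): max(-49, -3) = -3
B (Blue): min(3, 17, -3) = -3
AC (Blue): min(22, -12) = -12
AD (Blue): min(-29, -38) = -38
J (Red): max(-12, -38) = -12
AE (Blue): min(-19, 23, 37) = -19
AF (Blue): min(17, -40, 24) = -40
K (Red): max(-19, -40) = -19
C (Blue): min(-12, -19) = -19
root (Red): max(5, -3, -19) = 5
At root, Red picks A (highest: 5).
At A, Blue picks D (lowest: 5).
At D, Red picks M (highest: 5).
At M, Blue picks L3 (lowest: 5).
Terminal value 5.

L3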